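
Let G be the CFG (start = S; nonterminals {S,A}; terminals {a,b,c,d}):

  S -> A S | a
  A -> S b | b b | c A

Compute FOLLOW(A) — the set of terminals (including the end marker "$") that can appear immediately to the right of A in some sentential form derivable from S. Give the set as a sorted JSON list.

FIRST iteration:
pass 1:
  A via A→b b: +{b}
  A via A→c A: +{c}
  S via S→A S: +{b,c}
  S via S→a: +{a}
  S: {a,b,c}  A: {b,c}
pass 2:
  A via A→S b: +{a}
  S: {a,b,c}  A: {a,b,c}
pass 3: (stable)
  S: {a,b,c}  A: {a,b,c}

Compute FOLLOW by fixpoint:
FOLLOW(S) := {$}
pass 1:
  A→S b: FOLLOW(S) ⊇ FIRST(b) = {b}; new: +{b}
  S→A S: FOLLOW(A) ⊇ FIRST(S) = {a,b,c}; new: +{a,b,c}
  FOLLOW[S]={$,b}  FOLLOW[A]={a,b,c}
pass 2: (stable)
  FOLLOW[S]={$,b}  FOLLOW[A]={a,b,c}

FOLLOW(A) = ["a", "b", "c"]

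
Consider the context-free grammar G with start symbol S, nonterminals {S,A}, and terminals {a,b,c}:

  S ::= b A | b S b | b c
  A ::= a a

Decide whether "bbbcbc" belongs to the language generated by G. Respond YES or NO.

CNF form of G:
  S -> T1 A | T1 T2 | T1 X3
  A -> T0 T0
  T0 -> a
  T1 -> b
  T2 -> c
  X3 -> S T1

Fill CYK table bottom-up:
  cell(0,0) b: {T1}  orig:{}
  cell(1,1) b: {T1}  orig:{}
  cell(2,2) b: {T1}  orig:{}
  cell(3,3) c: {T2}  orig:{}
  cell(4,4) b: {T1}  orig:{}
  cell(5,5) c: {T2}  orig:{}
  cell(0,1) bb: ∅
  cell(1,2) bb: ∅
  cell(2,3) bc: {S}
  cell(3,4) cb: ∅
  cell(4,5) bc: {S}
  cell(0,2) bbb: ∅
  cell(1,3) bbc: ∅
  cell(2,4) bcb: {X3}  orig:{}
  cell(3,5) cbc: ∅
  cell(0,3) bbbc: ∅
  cell(1,4) bbcb: {S}
  cell(2,5) bcbc: ∅
  cell(0,4) bbbcb: ∅
  cell(1,5) bbcbc: ∅
  cell(0,5) bbbcbc: ∅

S ∉ T[0,5] ⇒ NO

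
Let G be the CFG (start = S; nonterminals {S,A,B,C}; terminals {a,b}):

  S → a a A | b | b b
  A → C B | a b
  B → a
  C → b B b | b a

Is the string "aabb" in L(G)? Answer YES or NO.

CNF form of G:
  S -> T0 X3 | T1 T1 | b
  A -> C B | T0 T1
  B -> a
  C -> T1 T0 | T1 X2
  T0 -> a
  T1 -> b
  X2 -> B T1
  X3 -> T0 A

Fill CYK table bottom-up:
  [0..0]={B,T0}  "a"  orig:{B}
  [1..1]={B,T0}  "a"  orig:{B}
  [2..2]={S,T1}  "b"  orig:{S}
  [3..3]={S,T1}  "b"  orig:{S}
  [0..1]=∅  "aa"
  [1..2]={A,X2}  "ab"  orig:{A}
  [2..3]={S}  "bb"
  [0..2]={X3}  "aab"  orig:{}
  [1..3]=∅  "abb"
  [0..3]=∅  "aabb"

S ∉ T[0,3] ⇒ NO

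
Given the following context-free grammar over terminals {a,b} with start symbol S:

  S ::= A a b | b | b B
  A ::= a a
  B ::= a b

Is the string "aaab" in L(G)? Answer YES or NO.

CNF form of G:
  S -> A X2 | T1 B | b
  A -> T0 T0
  B -> T0 T1
  T0 -> a
  T1 -> b
  X2 -> T0 T1

Fill CYK table bottom-up:
  T[0,0] 'a' = {T0}  orig:{}
  T[1,1] 'a' = {T0}  orig:{}
  T[2,2] 'a' = {T0}  orig:{}
  T[3,3] 'b' = {S,T1}  orig:{S}
  T[0,1] 'aa' = {A}
  T[1,2] 'aa' = {A}
  T[2,3] 'ab' = {B,X2}  orig:{B}
  T[0,2] 'aaa' = ∅
  T[1,3] 'aab' = ∅
  T[0,3] 'aaab' = {S}

S ∈ T[0,3] ⇒ YES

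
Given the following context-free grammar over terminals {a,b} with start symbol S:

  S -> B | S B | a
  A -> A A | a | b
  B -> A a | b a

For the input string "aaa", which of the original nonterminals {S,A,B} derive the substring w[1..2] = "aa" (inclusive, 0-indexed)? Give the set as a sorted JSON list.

CNF form of G:
  S -> A T0 | S B | T1 T0 | a
  A -> A A | a | b
  B -> A T0 | T1 T0
  T0 -> a
  T1 -> b

CYK table (by increasing span) (cells [i..j] with 1 ≤ i ≤ j ≤ 2 only):
  cell(1,1) a: {A,S,T0}  orig:{A,S}
  cell(2,2) a: {A,S,T0}  orig:{A,S}
  cell(1,2) aa: {A,B,S}

Original NTs in T[1,2] deriving "aa": ["A", "B", "S"]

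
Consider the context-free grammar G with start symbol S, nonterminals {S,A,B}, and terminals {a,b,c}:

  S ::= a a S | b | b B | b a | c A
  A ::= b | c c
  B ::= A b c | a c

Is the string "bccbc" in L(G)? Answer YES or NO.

Convert to CNF:
  S -> T0 A | T1 B | T1 T2 | T2 X4 | b
  A -> T0 T0 | b
  B -> A X3 | T2 T0
  T0 -> c
  T1 -> b
  T2 -> a
  X3 -> T1 T0
  X4 -> T2 S

Fill CYK table bottom-up:
  cell(0,0) b: {A,S,T1}  orig:{A,S}
  cell(1,1) c: {T0}  orig:{}
  cell(2,2) c: {T0}  orig:{}
  cell(3,3) b: {A,S,T1}  orig:{A,S}
  cell(4,4) c: {T0}  orig:{}
  cell(0,1) bc: {X3}  orig:{}
  cell(1,2) cc: {A}
  cell(2,3) cb: {S}
  cell(3,4) bc: {X3}  orig:{}
  cell(0,2) bcc: ∅
  cell(1,3) ccb: ∅
  cell(2,4) cbc: ∅
  cell(0,3) bccb: ∅
  cell(1,4) ccbc: {B}
  cell(0,4) bccbc: {S}

S ∈ T[0,4] ⇒ YES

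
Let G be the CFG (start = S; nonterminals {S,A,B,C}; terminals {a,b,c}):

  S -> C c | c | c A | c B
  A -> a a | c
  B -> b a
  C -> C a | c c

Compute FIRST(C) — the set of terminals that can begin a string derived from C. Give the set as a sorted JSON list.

FIRST iteration:
[1]
  A via A→a a: +{a}
  A via A→c: +{c}
  B via B→b a: +{b}
  C via C→c c: +{c}
  S via S→C c: +{c}
  FIRST(S)={c}  FIRST(A)={a,c}  FIRST(B)={b}  FIRST(C)={c}
[2] done
  FIRST(S)={c}  FIRST(A)={a,c}  FIRST(B)={b}  FIRST(C)={c}

FIRST(C) = ["c"]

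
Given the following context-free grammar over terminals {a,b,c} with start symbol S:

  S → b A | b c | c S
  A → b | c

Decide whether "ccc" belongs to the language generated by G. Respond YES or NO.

CNF form of G:
  S -> T0 A | T0 T1 | T1 S
  A -> b | c
  T0 -> b
  T1 -> c

CYK table (by increasing span):
  cell(0,0) c: {A,T1}  orig:{A}
  cell(1,1) c: {A,T1}  orig:{A}
  cell(2,2) c: {A,T1}  orig:{A}
  cell(0,1) cc: ∅
  cell(1,2) cc: ∅
  cell(0,2) ccc: ∅

S ∉ T[0,2] ⇒ NO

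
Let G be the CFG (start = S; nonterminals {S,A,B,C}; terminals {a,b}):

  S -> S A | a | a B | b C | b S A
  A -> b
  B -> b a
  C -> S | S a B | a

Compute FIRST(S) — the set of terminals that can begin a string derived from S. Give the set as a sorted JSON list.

FIRST sets, iterate to fixpoint:
pass 1:
  A via A→b: +{b}
  B via B→b a: +{b}
  C via C→a: +{a}
  S via S→a: +{a}
  S via S→b C: +{b}
  FIRST[S]={a,b}  FIRST[A]={b}  FIRST[B]={b}  FIRST[C]={a}
pass 2:
  C via C→S: +{b}
  FIRST[S]={a,b}  FIRST[A]={b}  FIRST[B]={b}  FIRST[C]={a,b}
pass 3: (stable)
  FIRST[S]={a,b}  FIRST[A]={b}  FIRST[B]={b}  FIRST[C]={a,b}

FIRST(S) = ["a", "b"]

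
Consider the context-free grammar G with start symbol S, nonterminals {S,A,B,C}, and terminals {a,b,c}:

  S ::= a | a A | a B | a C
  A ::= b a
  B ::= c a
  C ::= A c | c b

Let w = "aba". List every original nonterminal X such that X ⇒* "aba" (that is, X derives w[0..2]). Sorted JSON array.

Convert to CNF:
  S -> T1 A | T1 B | T1 C | a
  A -> T0 T1
  B -> T2 T1
  C -> A T2 | T2 T0
  T0 -> b
  T1 -> a
  T2 -> c

CYK fill, restricted to cells inside w[0..2]:
  T[0,0] 'a' = {S,T1}  orig:{S}
  T[1,1] 'b' = {T0}  orig:{}
  T[2,2] 'a' = {S,T1}  orig:{S}
  T[0,1] 'ab' = ∅
  T[1,2] 'ba' = {A}
  T[0,2] 'aba' = {S}

Original NTs in T[0,2] deriving "aba": ["S"]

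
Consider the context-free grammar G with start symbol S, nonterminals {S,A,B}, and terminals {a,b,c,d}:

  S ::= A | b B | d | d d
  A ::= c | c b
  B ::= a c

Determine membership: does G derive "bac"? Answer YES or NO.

Convert to CNF:
  S -> T0 T1 | T1 B | T3 T3 | c | d
  A -> T0 T1 | c
  B -> T2 T0
  T0 -> c
  T1 -> b
  T2 -> a
  T3 -> d

Fill CYK table bottom-up:
  T[0,0] 'b' = {T1}  orig:{}
  T[1,1] 'a' = {T2}  orig:{}
  T[2,2] 'c' = {A,S,T0}  orig:{A,S}
  T[0,1] 'ba' = ∅
  T[1,2] 'ac' = {B}
  T[0,2] 'bac' = {S}

S ∈ T[0,2] ⇒ YES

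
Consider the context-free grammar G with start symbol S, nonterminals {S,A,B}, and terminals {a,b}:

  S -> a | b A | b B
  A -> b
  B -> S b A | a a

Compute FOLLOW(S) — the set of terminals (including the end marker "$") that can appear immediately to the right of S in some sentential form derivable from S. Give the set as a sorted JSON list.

FIRST sets, iterate to fixpoint:
round 1:
  A via A→b: +{b}
  B via B→a a: +{a}
  S via S→a: +{a}
  S via S→b A: +{b}
  FIRST[S]={a,b}  FIRST[A]={b}  FIRST[B]={a}
round 2:
  B via B→S b A: +{b}
  FIRST[S]={a,b}  FIRST[A]={b}  FIRST[B]={a,b}
round 3: (stable)
  FIRST[S]={a,b}  FIRST[A]={b}  FIRST[B]={a,b}

FOLLOW sets:
initialize: $ ∈ FOLLOW(S)
[1]
  B→S b A: FOLLOW(S) ⊇ FIRST(b) = {b}; new: +{b}
  S→b A: FOLLOW(A) ⊇ FOLLOW(S) ⊇ {$,b}; new: +{$,b}
  S→b B: FOLLOW(B) ⊇ FOLLOW(S) ⊇ {$,b}; new: +{$,b}
  S: {$,b}  A: {$,b}  B: {$,b}
[2] — fixpoint
  S: {$,b}  A: {$,b}  B: {$,b}

FOLLOW(S) = ["$", "b"]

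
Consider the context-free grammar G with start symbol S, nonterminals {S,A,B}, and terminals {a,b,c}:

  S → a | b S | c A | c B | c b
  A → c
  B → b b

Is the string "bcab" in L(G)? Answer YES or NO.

Convert to CNF:
  S -> T0 S | T1 A | T1 B | T1 T0 | a
  A -> c
  B -> T0 T0
  T0 -> b
  T1 -> c

CYK fill:
  T[0,0] 'b' = {T0}  orig:{}
  T[1,1] 'c' = {A,T1}  orig:{A}
  T[2,2] 'a' = {S}
  T[3,3] 'b' = {T0}  orig:{}
  T[0,1] 'bc' = ∅
  T[1,2] 'ca' = ∅
  T[2,3] 'ab' = ∅
  T[0,2] 'bca' = ∅
  T[1,3] 'cab' = ∅
  T[0,3] 'bcab' = ∅

S ∉ T[0,3] ⇒ NO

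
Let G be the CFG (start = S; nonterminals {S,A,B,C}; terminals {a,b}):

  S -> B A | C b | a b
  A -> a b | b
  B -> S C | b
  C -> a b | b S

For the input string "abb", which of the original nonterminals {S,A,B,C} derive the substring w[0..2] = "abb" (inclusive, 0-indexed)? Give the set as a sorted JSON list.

CNF form of G:
  S -> B A | C T1 | T0 T1
  A -> T0 T1 | b
  B -> S C | b
  C -> T0 T1 | T1 S
  T0 -> a
  T1 -> b

CYK table (by increasing span) (cells [i..j] with 0 ≤ i ≤ j ≤ 2 only):
  cell(0,0) a: {T0}  orig:{}
  cell(1,1) b: {A,B,T1}  orig:{A,B}
  cell(2,2) b: {A,B,T1}  orig:{A,B}
  cell(0,1) ab: {A,C,S}
  cell(1,2) bb: {S}
  cell(0,2) abb: {S}

Original NTs in T[0,2] deriving "abb": ["S"]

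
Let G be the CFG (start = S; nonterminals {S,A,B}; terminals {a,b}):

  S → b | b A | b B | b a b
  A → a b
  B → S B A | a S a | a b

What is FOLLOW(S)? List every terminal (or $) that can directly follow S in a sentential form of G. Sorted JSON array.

FIRST iteration:
[1]
  A via A→a b: +{a}
  B via B→a S a: +{a}
  S via S→b: +{b}
  FIRST(S)={b}  FIRST(A)={a}  FIRST(B)={a}
[2]
  B via B→S B A: +{b}
  FIRST(S)={b}  FIRST(A)={a}  FIRST(B)={a,b}
[3] (stable)
  FIRST(S)={b}  FIRST(A)={a}  FIRST(B)={a,b}

Compute FOLLOW by fixpoint:
FOLLOW(S) := {$}
pass 1:
  B→S B A: FOLLOW(S) ⊇ FIRST(B) = {a,b}; new: +{a,b}
  B→S B A: FOLLOW(B) ⊇ FIRST(A) = {a}; new: +{a}
  B→S B A: FOLLOW(A) ⊇ FOLLOW(B) ⊇ {a}; new: +{a}
  S→b A: FOLLOW(A) ⊇ FOLLOW(S) ⊇ {$,a,b}; new: +{$,b}
  S→b B: FOLLOW(B) ⊇ FOLLOW(S) ⊇ {$,a,b}; new: +{$,b}
  S: {$,a,b}  A: {$,a,b}  B: {$,a,b}
pass 2: done
  S: {$,a,b}  A: {$,a,b}  B: {$,a,b}

FOLLOW(S) = ["$", "a", "b"]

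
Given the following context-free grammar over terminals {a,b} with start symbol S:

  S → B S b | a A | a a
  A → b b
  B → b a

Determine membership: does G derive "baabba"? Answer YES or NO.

CNF form of G:
  S -> B X2 | T1 A | T1 T1
  A -> T0 T0
  B -> T0 T1
  T0 -> b
  T1 -> a
  X2 -> S T0

CYK table (by increasing span):
  [0..0]={T0}  "b"  orig:{}
  [1..1]={T1}  "a"  orig:{}
  [2..2]={T1}  "a"  orig:{}
  [3..3]={T0}  "b"  orig:{}
  [4..4]={T0}  "b"  orig:{}
  [5..5]={T1}  "a"  orig:{}
  [0..1]={B}  "ba"
  [1..2]={S}  "aa"
  [2..3]=∅  "ab"
  [3..4]={A}  "bb"
  [4..5]={B}  "ba"
  [0..2]=∅  "baa"
  [1..3]={X2}  "aab"  orig:{}
  [2..4]={S}  "abb"
  [3..5]=∅  "bba"
  [0..3]=∅  "baab"
  [1..4]=∅  "aabb"
  [2..5]=∅  "abba"
  [0..4]=∅  "baabb"
  [1..5]=∅  "aabba"
  [0..5]=∅  "baabba"

S ∉ T[0,5] ⇒ NO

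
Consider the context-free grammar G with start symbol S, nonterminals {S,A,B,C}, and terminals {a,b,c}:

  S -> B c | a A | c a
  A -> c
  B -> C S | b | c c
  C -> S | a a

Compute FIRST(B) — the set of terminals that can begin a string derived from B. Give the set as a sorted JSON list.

FIRST iteration:
pass 1:
  A via A→c: +{c}
  B via B→b: +{b}
  B via B→c c: +{c}
  C via C→a a: +{a}
  S via S→B c: +{b,c}
  S via S→a A: +{a}
  FIRST(S)={a,b,c}  FIRST(A)={c}  FIRST(B)={b,c}  FIRST(C)={a}
pass 2:
  B via B→C S: +{a}
  C via C→S: +{b,c}
  FIRST(S)={a,b,c}  FIRST(A)={c}  FIRST(B)={a,b,c}  FIRST(C)={a,b,c}
pass 3: (stable)
  FIRST(S)={a,b,c}  FIRST(A)={c}  FIRST(B)={a,b,c}  FIRST(C)={a,b,c}

FIRST(B) = ["a", "b", "c"]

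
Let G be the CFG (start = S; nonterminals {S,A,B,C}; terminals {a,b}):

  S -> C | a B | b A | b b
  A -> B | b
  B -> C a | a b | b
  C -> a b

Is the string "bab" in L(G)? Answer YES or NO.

CNF form of G:
  S -> T0 B | T0 T1 | T1 A | T1 T1
  A -> C T0 | T0 T1 | b
  B -> C T0 | T0 T1 | b
  C -> T0 T1
  T0 -> a
  T1 -> b

CYK fill:
  [0..0]={A,B,T1}  "b"  orig:{A,B}
  [1..1]={T0}  "a"  orig:{}
  [2..2]={A,B,T1}  "b"  orig:{A,B}
  [0..1]=∅  "ba"
  [1..2]={A,B,C,S}  "ab"
  [0..2]={S}  "bab"

S ∈ T[0,2] ⇒ YES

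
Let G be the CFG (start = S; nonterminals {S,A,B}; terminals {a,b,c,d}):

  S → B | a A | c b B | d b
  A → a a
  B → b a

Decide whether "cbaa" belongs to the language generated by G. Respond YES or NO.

CNF form of G:
  S -> T0 A | T1 T0 | T2 X4 | T3 T1
  A -> T0 T0
  B -> T1 T0
  T0 -> a
  T1 -> b
  T2 -> c
  T3 -> d
  X4 -> T1 B

Fill CYK table bottom-up:
  cell(0,0) c: {T2}  orig:{}
  cell(1,1) b: {T1}  orig:{}
  cell(2,2) a: {T0}  orig:{}
  cell(3,3) a: {T0}  orig:{}
  cell(0,1) cb: ∅
  cell(1,2) ba: {B,S}
  cell(2,3) aa: {A}
  cell(0,2) cba: ∅
  cell(1,3) baa: ∅
  cell(0,3) cbaa: ∅

S ∉ T[0,3] ⇒ NO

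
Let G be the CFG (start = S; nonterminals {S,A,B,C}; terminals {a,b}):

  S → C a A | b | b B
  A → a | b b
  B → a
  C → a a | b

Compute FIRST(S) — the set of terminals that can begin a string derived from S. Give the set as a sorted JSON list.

FIRST iteration:
round 1:
  A via A→a: +{a}
  A via A→b b: +{b}
  B via B→a: +{a}
  C via C→a a: +{a}
  C via C→b: +{b}
  S via S→C a A: +{a,b}
  S: {a,b}  A: {a,b}  B: {a}  C: {a,b}
round 2: — fixpoint
  S: {a,b}  A: {a,b}  B: {a}  C: {a,b}

FIRST(S) = ["a", "b"]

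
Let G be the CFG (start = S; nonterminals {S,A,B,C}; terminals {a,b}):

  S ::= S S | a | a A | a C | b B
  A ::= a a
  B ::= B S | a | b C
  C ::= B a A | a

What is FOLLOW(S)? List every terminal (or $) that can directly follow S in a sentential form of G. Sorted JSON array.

FIRST iteration:
iter 1:
  A via A→a a: +{a}
  B via B→a: +{a}
  B via B→b C: +{b}
  C via C→B a A: +{a,b}
  S via S→a: +{a}
  S via S→b B: +{b}
  FIRST(S)={a,b}  FIRST(A)={a}  FIRST(B)={a,b}  FIRST(C)={a,b}
iter 2: (no change)
  FIRST(S)={a,b}  FIRST(A)={a}  FIRST(B)={a,b}  FIRST(C)={a,b}

Compute FOLLOW by fixpoint:
FOLLOW(S) := {$}
[1]
  B→B S: FOLLOW(B) ⊇ FIRST(S) = {a,b}; new: +{a,b}
  B→B S: FOLLOW(S) ⊇ FOLLOW(B) ⊇ {a,b}; new: +{a,b}
  B→b C: FOLLOW(C) ⊇ FOLLOW(B) ⊇ {a,b}; new: +{a,b}
  C→B a A: FOLLOW(A) ⊇ FOLLOW(C) ⊇ {a,b}; new: +{a,b}
  S→a A: FOLLOW(A) ⊇ FOLLOW(S) ⊇ {$,a,b}; new: +{$}
  S→a C: FOLLOW(C) ⊇ FOLLOW(S) ⊇ {$,a,b}; new: +{$}
  S→b B: FOLLOW(B) ⊇ FOLLOW(S) ⊇ {$,a,b}; new: +{$}
  FOLLOW[S]={$,a,b}  FOLLOW[A]={$,a,b}  FOLLOW[B]={$,a,b}  FOLLOW[C]={$,a,b}
[2] (stable)
  FOLLOW[S]={$,a,b}  FOLLOW[A]={$,a,b}  FOLLOW[B]={$,a,b}  FOLLOW[C]={$,a,b}

FOLLOW(S) = ["$", "a", "b"]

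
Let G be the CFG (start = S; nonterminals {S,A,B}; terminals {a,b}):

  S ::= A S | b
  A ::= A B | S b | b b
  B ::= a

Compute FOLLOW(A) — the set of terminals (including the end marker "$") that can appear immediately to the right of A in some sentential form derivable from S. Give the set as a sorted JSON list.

FIRST iteration:
[1]
  A via A→b b: +{b}
  B via B→a: +{a}
  S via S→A S: +{b}
  FIRST(S)={b}  FIRST(A)={b}  FIRST(B)={a}
[2] done
  FIRST(S)={b}  FIRST(A)={b}  FIRST(B)={a}

Compute FOLLOW by fixpoint:
FOLLOW(S) := {$}
iter 1:
  A→A B: FOLLOW(A) ⊇ FIRST(B) = {a}; new: +{a}
  A→A B: FOLLOW(B) ⊇ FOLLOW(A) ⊇ {a}; new: +{a}
  A→S b: FOLLOW(S) ⊇ FIRST(b) = {b}; new: +{b}
  S→A S: FOLLOW(A) ⊇ FIRST(S) = {b}; new: +{b}
  S: {$,b}  A: {a,b}  B: {a}
iter 2:
  A→A B: FOLLOW(B) ⊇ FOLLOW(A) ⊇ {a,b}; new: +{b}
  S: {$,b}  A: {a,b}  B: {a,b}
iter 3: (stable)
  S: {$,b}  A: {a,b}  B: {a,b}

FOLLOW(A) = ["a", "b"]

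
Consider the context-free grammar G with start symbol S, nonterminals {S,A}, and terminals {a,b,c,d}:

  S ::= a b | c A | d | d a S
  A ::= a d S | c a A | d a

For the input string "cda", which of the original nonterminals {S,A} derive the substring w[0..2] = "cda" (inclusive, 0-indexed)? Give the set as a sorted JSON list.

CNF form of G:
  S -> T0 T3 | T1 X6 | T2 A | d
  A -> T0 X4 | T1 T0 | T2 X5
  T0 -> a
  T1 -> d
  T2 -> c
  T3 -> b
  X4 -> T1 S
  X5 -> T0 A
  X6 -> T0 S

Fill CYK table bottom-up — only the sub-triangle for w[0..2]:
  T[0,0] 'c' = {T2}  orig:{}
  T[1,1] 'd' = {S,T1}  orig:{S}
  T[2,2] 'a' = {T0}  orig:{}
  T[0,1] 'cd' = ∅
  T[1,2] 'da' = {A}
  T[0,2] 'cda' = {S}

Original NTs in T[0,2] deriving "cda": ["S"]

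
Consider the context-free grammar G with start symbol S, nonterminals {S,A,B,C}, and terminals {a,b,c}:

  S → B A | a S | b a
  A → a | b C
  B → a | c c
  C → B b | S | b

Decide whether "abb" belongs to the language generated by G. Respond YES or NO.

CNF form of G:
  S -> B A | T0 T2 | T2 S
  A -> T0 C | a
  B -> T1 T1 | a
  C -> B A | B T0 | T0 T2 | T2 S | b
  T0 -> b
  T1 -> c
  T2 -> a

CYK fill:
  cell(0,0) a: {A,B,T2}  orig:{A,B}
  cell(1,1) b: {C,T0}  orig:{C}
  cell(2,2) b: {C,T0}  orig:{C}
  cell(0,1) ab: {C}
  cell(1,2) bb: {A}
  cell(0,2) abb: {C,S}

S ∈ T[0,2] ⇒ YES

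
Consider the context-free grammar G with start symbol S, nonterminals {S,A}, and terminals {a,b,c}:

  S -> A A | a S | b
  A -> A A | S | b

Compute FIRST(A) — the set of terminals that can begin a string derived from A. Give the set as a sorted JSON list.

Compute FIRST by fixpoint:
[1]
  A via A→b: +{b}
  S via S→A A: +{b}
  S via S→a S: +{a}
  FIRST(S)={a,b}  FIRST(A)={b}
[2]
  A via A→S: +{a}
  FIRST(S)={a,b}  FIRST(A)={a,b}
[3] done
  FIRST(S)={a,b}  FIRST(A)={a,b}

FIRST(A) = ["a", "b"]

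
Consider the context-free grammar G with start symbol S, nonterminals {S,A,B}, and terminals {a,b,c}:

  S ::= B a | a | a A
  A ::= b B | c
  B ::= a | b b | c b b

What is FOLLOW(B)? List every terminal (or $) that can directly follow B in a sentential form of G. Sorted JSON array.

FIRST iteration:
round 1:
  A via A→b B: +{b}
  A via A→c: +{c}
  B via B→a: +{a}
  B via B→b b: +{b}
  B via B→c b b: +{c}
  S via S→B a: +{a,b,c}
  FIRST(S)={a,b,c}  FIRST(A)={b,c}  FIRST(B)={a,b,c}
round 2: (stable)
  FIRST(S)={a,b,c}  FIRST(A)={b,c}  FIRST(B)={a,b,c}

Compute FOLLOW by fixpoint:
seed FOLLOW(S) with $
round 1:
  S→B a: FOLLOW(B) ⊇ FIRST(a) = {a}; new: +{a}
  S→a A: FOLLOW(A) ⊇ FOLLOW(S) ⊇ {$}; new: +{$}
  FOLLOW[S]={$}  FOLLOW[A]={$}  FOLLOW[B]={a}
round 2:
  A→b B: FOLLOW(B) ⊇ FOLLOW(A) ⊇ {$}; new: +{$}
  FOLLOW[S]={$}  FOLLOW[A]={$}  FOLLOW[B]={$,a}
round 3: (no change)
  FOLLOW[S]={$}  FOLLOW[A]={$}  FOLLOW[B]={$,a}

FOLLOW(B) = ["$", "a"]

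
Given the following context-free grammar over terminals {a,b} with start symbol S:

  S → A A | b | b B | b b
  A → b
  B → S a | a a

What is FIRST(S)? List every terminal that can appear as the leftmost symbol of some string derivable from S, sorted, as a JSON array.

Compute FIRST by fixpoint:
[1]
  A via A→b: +{b}
  B via B→a a: +{a}
  S via S→A A: +{b}
  FIRST(S)={b}  FIRST(A)={b}  FIRST(B)={a}
[2]
  B via B→S a: +{b}
  FIRST(S)={b}  FIRST(A)={b}  FIRST(B)={a,b}
[3] (no change)
  FIRST(S)={b}  FIRST(A)={b}  FIRST(B)={a,b}

FIRST(S) = ["b"]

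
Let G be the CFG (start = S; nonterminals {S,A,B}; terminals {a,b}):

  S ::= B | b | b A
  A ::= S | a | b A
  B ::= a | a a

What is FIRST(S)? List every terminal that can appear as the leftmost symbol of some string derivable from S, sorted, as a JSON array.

Compute FIRST by fixpoint:
iter 1:
  A via A→a: +{a}
  A via A→b A: +{b}
  B via B→a: +{a}
  S via S→B: +{a}
  S via S→b: +{b}
  S: {a,b}  A: {a,b}  B: {a}
iter 2: (stable)
  S: {a,b}  A: {a,b}  B: {a}

FIRST(S) = ["a", "b"]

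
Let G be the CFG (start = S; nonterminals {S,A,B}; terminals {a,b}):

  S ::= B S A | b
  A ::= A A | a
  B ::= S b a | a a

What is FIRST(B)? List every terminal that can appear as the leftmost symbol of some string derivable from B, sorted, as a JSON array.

FIRST sets, iterate to fixpoint:
iter 1:
  A via A→a: +{a}
  B via B→a a: +{a}
  S via S→B S A: +{a}
  S via S→b: +{b}
  FIRST(S)={a,b}  FIRST(A)={a}  FIRST(B)={a}
iter 2:
  B via B→S b a: +{b}
  FIRST(S)={a,b}  FIRST(A)={a}  FIRST(B)={a,b}
iter 3: — fixpoint
  FIRST(S)={a,b}  FIRST(A)={a}  FIRST(B)={a,b}

FIRST(B) = ["a", "b"]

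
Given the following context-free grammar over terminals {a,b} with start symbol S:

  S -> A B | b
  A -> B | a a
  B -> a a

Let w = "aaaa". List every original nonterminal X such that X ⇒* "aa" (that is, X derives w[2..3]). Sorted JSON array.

CNF form of G:
  S -> A B | b
  A -> T0 T0
  B -> T0 T0
  T0 -> a

CYK table (by increasing span) — only the sub-triangle for w[2..3]:
  cell(2,2) a: {T0}  orig:{}
  cell(3,3) a: {T0}  orig:{}
  cell(2,3) aa: {A,B}

Original NTs in T[2,3] deriving "aa": ["A", "B"]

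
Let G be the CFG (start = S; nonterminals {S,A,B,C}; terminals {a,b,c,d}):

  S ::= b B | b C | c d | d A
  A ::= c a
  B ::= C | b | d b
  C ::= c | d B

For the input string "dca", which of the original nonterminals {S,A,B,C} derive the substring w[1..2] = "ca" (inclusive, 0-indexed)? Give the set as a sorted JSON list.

Convert to CNF:
  S -> T0 T2 | T2 A | T3 B | T3 C
  A -> T0 T1
  B -> T2 B | T2 T3 | b | c
  C -> T2 B | c
  T0 -> c
  T1 -> a
  T2 -> d
  T3 -> b

CYK table (by increasing span), restricted to cells inside w[1..2]:
  T[1,1] 'c' = {B,C,T0}  orig:{B,C}
  T[2,2] 'a' = {T1}  orig:{}
  T[1,2] 'ca' = {A}

Original NTs in T[1,2] deriving "ca": ["A"]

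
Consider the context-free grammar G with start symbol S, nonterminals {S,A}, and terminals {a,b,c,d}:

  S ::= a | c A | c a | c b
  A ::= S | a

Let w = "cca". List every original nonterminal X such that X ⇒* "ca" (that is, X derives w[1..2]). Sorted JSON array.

CNF form of G:
  S -> T0 A | T0 T1 | T0 T2 | a
  A -> T0 A | T0 T1 | T0 T2 | a
  T0 -> c
  T1 -> a
  T2 -> b

CYK table (by increasing span), restricted to cells inside w[1..2]:
  cell(1,1) c: {T0}  orig:{}
  cell(2,2) a: {A,S,T1}  orig:{A,S}
  cell(1,2) ca: {A,S}

Original NTs in T[1,2] deriving "ca": ["A", "S"]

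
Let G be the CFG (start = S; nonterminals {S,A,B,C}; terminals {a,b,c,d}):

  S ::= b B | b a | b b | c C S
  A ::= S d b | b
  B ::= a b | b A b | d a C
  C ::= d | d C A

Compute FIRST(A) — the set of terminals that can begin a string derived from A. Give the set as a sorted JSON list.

FIRST iteration:
iter 1:
  A via A→b: +{b}
  B via B→a b: +{a}
  B via B→b A b: +{b}
  B via B→d a C: +{d}
  C via C→d: +{d}
  S via S→b B: +{b}
  S via S→c C S: +{c}
  FIRST(S)={b,c}  FIRST(A)={b}  FIRST(B)={a,b,d}  FIRST(C)={d}
iter 2:
  A via A→S d b: +{c}
  FIRST(S)={b,c}  FIRST(A)={b,c}  FIRST(B)={a,b,d}  FIRST(C)={d}
iter 3: (no change)
  FIRST(S)={b,c}  FIRST(A)={b,c}  FIRST(B)={a,b,d}  FIRST(C)={d}

FIRST(A) = ["b", "c"]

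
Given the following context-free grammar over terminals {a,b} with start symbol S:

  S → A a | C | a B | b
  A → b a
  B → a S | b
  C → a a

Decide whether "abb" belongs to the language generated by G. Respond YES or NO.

Convert to CNF:
  S -> A T1 | T1 B | T1 T1 | b
  A -> T0 T1
  B -> T1 S | b
  C -> T1 T1
  T0 -> b
  T1 -> a

CYK table (by increasing span):
  [0..0]={T1}  "a"  orig:{}
  [1..1]={B,S,T0}  "b"  orig:{B,S}
  [2..2]={B,S,T0}  "b"  orig:{B,S}
  [0..1]={B,S}  "ab"
  [1..2]=∅  "bb"
  [0..2]=∅  "abb"

S ∉ T[0,2] ⇒ NO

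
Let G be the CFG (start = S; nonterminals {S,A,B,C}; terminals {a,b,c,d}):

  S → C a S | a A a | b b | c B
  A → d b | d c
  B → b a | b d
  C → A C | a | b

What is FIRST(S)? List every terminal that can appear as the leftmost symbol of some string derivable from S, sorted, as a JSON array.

FIRST iteration:
[1]
  A via A→d b: +{d}
  B via B→b a: +{b}
  C via C→A C: +{d}
  C via C→a: +{a}
  C via C→b: +{b}
  S via S→C a S: +{a,b,d}
  S via S→c B: +{c}
  FIRST[S]={a,b,c,d}  FIRST[A]={d}  FIRST[B]={b}  FIRST[C]={a,b,d}
[2] done
  FIRST[S]={a,b,c,d}  FIRST[A]={d}  FIRST[B]={b}  FIRST[C]={a,b,d}

FIRST(S) = ["a", "b", "c", "d"]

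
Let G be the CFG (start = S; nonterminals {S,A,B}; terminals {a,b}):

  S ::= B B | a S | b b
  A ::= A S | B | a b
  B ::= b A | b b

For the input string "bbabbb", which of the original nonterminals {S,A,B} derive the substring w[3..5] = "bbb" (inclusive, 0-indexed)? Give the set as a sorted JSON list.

Convert to CNF:
  S -> B B | T0 S | T1 T1
  A -> A S | T0 T1 | T1 A | T1 T1
  B -> T1 A | T1 T1
  T0 -> a
  T1 -> b

Fill CYK table bottom-up, restricted to cells inside w[3..5]:
  [3..3]={T1}  "b"  orig:{}
  [4..4]={T1}  "b"  orig:{}
  [5..5]={T1}  "b"  orig:{}
  [3..4]={A,B,S}  "bb"
  [4..5]={A,B,S}  "bb"
  [3..5]={A,B}  "bbb"

Original NTs in T[3,5] deriving "bbb": ["A", "B"]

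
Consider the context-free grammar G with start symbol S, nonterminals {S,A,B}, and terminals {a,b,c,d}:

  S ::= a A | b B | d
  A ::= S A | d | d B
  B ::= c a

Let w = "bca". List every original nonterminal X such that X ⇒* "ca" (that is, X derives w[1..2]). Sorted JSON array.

Convert to CNF:
  S -> T2 A | T3 B | d
  A -> S A | T0 B | d
  B -> T1 T2
  T0 -> d
  T1 -> c
  T2 -> a
  T3 -> b

CYK fill (cells [i..j] with 1 ≤ i ≤ j ≤ 2 only):
  T[1,1] 'c' = {T1}  orig:{}
  T[2,2] 'a' = {T2}  orig:{}
  T[1,2] 'ca' = {B}

Original NTs in T[1,2] deriving "ca": ["B"]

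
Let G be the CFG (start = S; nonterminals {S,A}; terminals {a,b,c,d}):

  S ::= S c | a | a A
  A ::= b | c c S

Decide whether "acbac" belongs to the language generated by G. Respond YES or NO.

CNF form of G:
  S -> S T0 | T1 A | a
  A -> T0 X2 | b
  T0 -> c
  T1 -> a
  X2 -> T0 S

Fill CYK table bottom-up:
  cell(0,0) a: {S,T1}  orig:{S}
  cell(1,1) c: {T0}  orig:{}
  cell(2,2) b: {A}
  cell(3,3) a: {S,T1}  orig:{S}
  cell(4,4) c: {T0}  orig:{}
  cell(0,1) ac: {S}
  cell(1,2) cb: ∅
  cell(2,3) ba: ∅
  cell(3,4) ac: {S}
  cell(0,2) acb: ∅
  cell(1,3) cba: ∅
  cell(2,4) bac: ∅
  cell(0,3) acba: ∅
  cell(1,4) cbac: ∅
  cell(0,4) acbac: ∅

S ∉ T[0,4] ⇒ NO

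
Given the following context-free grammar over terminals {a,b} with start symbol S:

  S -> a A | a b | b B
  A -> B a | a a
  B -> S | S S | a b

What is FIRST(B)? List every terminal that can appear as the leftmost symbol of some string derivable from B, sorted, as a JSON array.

FIRST sets, iterate to fixpoint:
[1]
  A via A→a a: +{a}
  B via B→a b: +{a}
  S via S→a A: +{a}
  S via S→b B: +{b}
  FIRST(S)={a,b}  FIRST(A)={a}  FIRST(B)={a}
[2]
  B via B→S: +{b}
  FIRST(S)={a,b}  FIRST(A)={a}  FIRST(B)={a,b}
[3]
  A via A→B a: +{b}
  FIRST(S)={a,b}  FIRST(A)={a,b}  FIRST(B)={a,b}
[4] done
  FIRST(S)={a,b}  FIRST(A)={a,b}  FIRST(B)={a,b}

FIRST(B) = ["a", "b"]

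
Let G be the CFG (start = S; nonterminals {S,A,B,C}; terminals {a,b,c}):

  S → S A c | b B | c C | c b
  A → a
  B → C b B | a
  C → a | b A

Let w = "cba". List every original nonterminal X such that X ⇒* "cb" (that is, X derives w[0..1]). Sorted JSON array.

Convert to CNF:
  S -> S X3 | T0 B | T1 C | T1 T0
  A -> a
  B -> C X2 | a
  C -> T0 A | a
  T0 -> b
  T1 -> c
  X2 -> T0 B
  X3 -> A T1

Fill CYK table bottom-up (cells [i..j] with 0 ≤ i ≤ j ≤ 1 only):
  T[0,0] 'c' = {T1}  orig:{}
  T[1,1] 'b' = {T0}  orig:{}
  T[0,1] 'cb' = {S}

Original NTs in T[0,1] deriving "cb": ["S"]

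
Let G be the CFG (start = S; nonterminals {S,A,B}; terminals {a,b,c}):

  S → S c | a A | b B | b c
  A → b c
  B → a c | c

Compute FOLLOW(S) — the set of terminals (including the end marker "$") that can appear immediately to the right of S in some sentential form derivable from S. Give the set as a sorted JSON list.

FIRST iteration:
round 1:
  A via A→b c: +{b}
  B via B→a c: +{a}
  B via B→c: +{c}
  S via S→a A: +{a}
  S via S→b B: +{b}
  S: {a,b}  A: {b}  B: {a,c}
round 2: — fixpoint
  S: {a,b}  A: {b}  B: {a,c}

FOLLOW sets:
initialize: $ ∈ FOLLOW(S)
round 1:
  S→S c: FOLLOW(S) ⊇ FIRST(c) = {c}; new: +{c}
  S→a A: FOLLOW(A) ⊇ FOLLOW(S) ⊇ {$,c}; new: +{$,c}
  S→b B: FOLLOW(B) ⊇ FOLLOW(S) ⊇ {$,c}; new: +{$,c}
  S: {$,c}  A: {$,c}  B: {$,c}
round 2: done
  S: {$,c}  A: {$,c}  B: {$,c}

FOLLOW(S) = ["$", "c"]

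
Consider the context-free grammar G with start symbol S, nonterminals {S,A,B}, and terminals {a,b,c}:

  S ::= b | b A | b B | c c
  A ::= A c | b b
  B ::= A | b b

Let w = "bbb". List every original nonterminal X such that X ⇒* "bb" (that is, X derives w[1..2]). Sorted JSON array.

CNF form of G:
  S -> T0 T0 | T1 A | T1 B | b
  A -> A T0 | T1 T1
  B -> A T0 | T1 T1
  T0 -> c
  T1 -> b

CYK table (by increasing span), restricted to cells inside w[1..2]:
  T[1,1] 'b' = {S,T1}  orig:{S}
  T[2,2] 'b' = {S,T1}  orig:{S}
  T[1,2] 'bb' = {A,B}

Original NTs in T[1,2] deriving "bb": ["A", "B"]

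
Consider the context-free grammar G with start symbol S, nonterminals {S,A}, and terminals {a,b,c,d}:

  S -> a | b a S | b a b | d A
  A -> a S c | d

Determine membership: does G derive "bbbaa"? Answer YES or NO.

Convert to CNF:
  S -> T2 X5 | T2 X6 | T3 A | a
  A -> T0 X4 | d
  T0 -> a
  T1 -> c
  T2 -> b
  T3 -> d
  X4 -> S T1
  X5 -> T0 S
  X6 -> T0 T2

Fill CYK table bottom-up:
  T[0,0] 'b' = {T2}  orig:{}
  T[1,1] 'b' = {T2}  orig:{}
  T[2,2] 'b' = {T2}  orig:{}
  T[3,3] 'a' = {S,T0}  orig:{S}
  T[4,4] 'a' = {S,T0}  orig:{S}
  T[0,1] 'bb' = ∅
  T[1,2] 'bb' = ∅
  T[2,3] 'ba' = ∅
  T[3,4] 'aa' = {X5}  orig:{}
  T[0,2] 'bbb' = ∅
  T[1,3] 'bba' = ∅
  T[2,4] 'baa' = {S}
  T[0,3] 'bbba' = ∅
  T[1,4] 'bbaa' = ∅
  T[0,4] 'bbbaa' = ∅

S ∉ T[0,4] ⇒ NO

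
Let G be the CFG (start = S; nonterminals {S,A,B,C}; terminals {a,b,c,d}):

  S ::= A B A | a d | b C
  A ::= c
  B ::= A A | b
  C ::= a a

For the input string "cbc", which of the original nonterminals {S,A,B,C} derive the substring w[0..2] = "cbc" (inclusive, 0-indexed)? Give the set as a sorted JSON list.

Convert to CNF:
  S -> A X3 | T0 T1 | T2 C
  A -> c
  B -> A A | b
  C -> T0 T0
  T0 -> a
  T1 -> d
  T2 -> b
  X3 -> B A

CYK table (by increasing span) — only the sub-triangle for w[0..2]:
  T[0,0] 'c' = {A}
  T[1,1] 'b' = {B,T2}  orig:{B}
  T[2,2] 'c' = {A}
  T[0,1] 'cb' = ∅
  T[1,2] 'bc' = {X3}  orig:{}
  T[0,2] 'cbc' = {S}

Original NTs in T[0,2] deriving "cbc": ["S"]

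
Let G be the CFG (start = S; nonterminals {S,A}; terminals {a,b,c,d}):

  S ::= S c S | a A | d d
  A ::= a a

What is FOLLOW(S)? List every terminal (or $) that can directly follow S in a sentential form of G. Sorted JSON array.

Compute FIRST by fixpoint:
round 1:
  A via A→a a: +{a}
  S via S→a A: +{a}
  S via S→d d: +{d}
  FIRST(S)={a,d}  FIRST(A)={a}
round 2: (stable)
  FIRST(S)={a,d}  FIRST(A)={a}

Compute FOLLOW by fixpoint:
FOLLOW(S) := {$}
iter 1:
  S→S c S: FOLLOW(S) ⊇ FIRST(c) = {c}; new: +{c}
  S→a A: FOLLOW(A) ⊇ FOLLOW(S) ⊇ {$,c}; new: +{$,c}
  S: {$,c}  A: {$,c}
iter 2: — fixpoint
  S: {$,c}  A: {$,c}

FOLLOW(S) = ["$", "c"]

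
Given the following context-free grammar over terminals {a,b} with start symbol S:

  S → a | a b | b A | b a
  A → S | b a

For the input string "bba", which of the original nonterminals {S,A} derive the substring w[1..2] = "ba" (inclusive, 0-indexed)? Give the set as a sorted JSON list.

Convert to CNF:
  S -> T0 T1 | T1 A | T1 T0 | a
  A -> T0 T1 | T1 A | T1 T0 | a
  T0 -> a
  T1 -> b

CYK fill, restricted to cells inside w[1..2]:
  [1..1]={T1}  "b"  orig:{}
  [2..2]={A,S,T0}  "a"  orig:{A,S}
  [1..2]={A,S}  "ba"

Original NTs in T[1,2] deriving "ba": ["A", "S"]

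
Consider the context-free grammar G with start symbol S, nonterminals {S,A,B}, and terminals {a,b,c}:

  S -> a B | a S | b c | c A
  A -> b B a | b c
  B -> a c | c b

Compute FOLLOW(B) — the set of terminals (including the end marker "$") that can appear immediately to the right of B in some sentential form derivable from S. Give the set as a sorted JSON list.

FIRST iteration:
round 1:
  A via A→b B a: +{b}
  B via B→a c: +{a}
  B via B→c b: +{c}
  S via S→a B: +{a}
  S via S→b c: +{b}
  S via S→c A: +{c}
  S: {a,b,c}  A: {b}  B: {a,c}
round 2: — fixpoint
  S: {a,b,c}  A: {b}  B: {a,c}

FOLLOW iteration:
initialize: $ ∈ FOLLOW(S)
[1]
  A→b B a: FOLLOW(B) ⊇ FIRST(a) = {a}; new: +{a}
  S→a B: FOLLOW(B) ⊇ FOLLOW(S) ⊇ {$}; new: +{$}
  S→c A: FOLLOW(A) ⊇ FOLLOW(S) ⊇ {$}; new: +{$}
  S: {$}  A: {$}  B: {$,a}
[2] (no change)
  S: {$}  A: {$}  B: {$,a}

FOLLOW(B) = ["$", "a"]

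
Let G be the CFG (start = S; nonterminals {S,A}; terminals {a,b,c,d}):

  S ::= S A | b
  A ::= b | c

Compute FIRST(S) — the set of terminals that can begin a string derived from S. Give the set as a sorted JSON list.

FIRST iteration:
round 1:
  A via A→b: +{b}
  A via A→c: +{c}
  S via S→b: +{b}
  FIRST[S]={b}  FIRST[A]={b,c}
round 2: (no change)
  FIRST[S]={b}  FIRST[A]={b,c}

FIRST(S) = ["b"]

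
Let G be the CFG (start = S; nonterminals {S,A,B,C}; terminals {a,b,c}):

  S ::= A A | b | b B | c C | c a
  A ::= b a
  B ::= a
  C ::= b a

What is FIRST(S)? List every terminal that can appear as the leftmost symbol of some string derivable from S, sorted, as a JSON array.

Compute FIRST by fixpoint:
round 1:
  A via A→b a: +{b}
  B via B→a: +{a}
  C via C→b a: +{b}
  S via S→A A: +{b}
  S via S→c C: +{c}
  FIRST(S)={b,c}  FIRST(A)={b}  FIRST(B)={a}  FIRST(C)={b}
round 2: — fixpoint
  FIRST(S)={b,c}  FIRST(A)={b}  FIRST(B)={a}  FIRST(C)={b}

FIRST(S) = ["b", "c"]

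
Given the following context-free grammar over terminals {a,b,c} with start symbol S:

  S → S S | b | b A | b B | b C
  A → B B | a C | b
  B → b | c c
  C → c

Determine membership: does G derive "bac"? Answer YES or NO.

CNF form of G:
  S -> S S | T2 A | T2 B | T2 C | b
  A -> B B | T0 C | b
  B -> T1 T1 | b
  C -> c
  T0 -> a
  T1 -> c
  T2 -> b

CYK table (by increasing span):
  [0..0]={A,B,S,T2}  "b"  orig:{A,B,S}
  [1..1]={T0}  "a"  orig:{}
  [2..2]={C,T1}  "c"  orig:{C}
  [0..1]=∅  "ba"
  [1..2]={A}  "ac"
  [0..2]={S}  "bac"

S ∈ T[0,2] ⇒ YES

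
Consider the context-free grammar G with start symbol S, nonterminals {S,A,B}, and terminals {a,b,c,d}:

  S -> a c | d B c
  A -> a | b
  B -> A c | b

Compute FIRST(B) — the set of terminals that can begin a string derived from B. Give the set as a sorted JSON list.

FIRST sets, iterate to fixpoint:
[1]
  A via A→a: +{a}
  A via A→b: +{b}
  B via B→A c: +{a,b}
  S via S→a c: +{a}
  S via S→d B c: +{d}
  FIRST(S)={a,d}  FIRST(A)={a,b}  FIRST(B)={a,b}
[2] (stable)
  FIRST(S)={a,d}  FIRST(A)={a,b}  FIRST(B)={a,b}

FIRST(B) = ["a", "b"]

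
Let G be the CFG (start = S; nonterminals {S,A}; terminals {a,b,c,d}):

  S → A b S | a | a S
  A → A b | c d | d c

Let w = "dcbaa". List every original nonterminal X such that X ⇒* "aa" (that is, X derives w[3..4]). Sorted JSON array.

CNF form of G:
  S -> A X4 | T3 S | a
  A -> A T0 | T1 T2 | T2 T1
  T0 -> b
  T1 -> c
  T2 -> d
  T3 -> a
  X4 -> T0 S

Fill CYK table bottom-up, restricted to cells inside w[3..4]:
  T[3,3] 'a' = {S,T3}  orig:{S}
  T[4,4] 'a' = {S,T3}  orig:{S}
  T[3,4] 'aa' = {S}

Original NTs in T[3,4] deriving "aa": ["S"]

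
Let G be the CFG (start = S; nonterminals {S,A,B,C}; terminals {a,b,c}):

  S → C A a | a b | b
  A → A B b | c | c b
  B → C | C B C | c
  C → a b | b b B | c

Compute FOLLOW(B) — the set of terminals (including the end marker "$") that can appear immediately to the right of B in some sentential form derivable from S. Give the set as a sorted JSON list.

Compute FIRST by fixpoint:
pass 1:
  A via A→c: +{c}
  B via B→c: +{c}
  C via C→a b: +{a}
  C via C→b b B: +{b}
  C via C→c: +{c}
  S via S→C A a: +{a,b,c}
  S: {a,b,c}  A: {c}  B: {c}  C: {a,b,c}
pass 2:
  B via B→C: +{a,b}
  S: {a,b,c}  A: {c}  B: {a,b,c}  C: {a,b,c}
pass 3: done
  S: {a,b,c}  A: {c}  B: {a,b,c}  C: {a,b,c}

Compute FOLLOW by fixpoint:
seed FOLLOW(S) with $
pass 1:
  A→A B b: FOLLOW(A) ⊇ FIRST(B) = {a,b,c}; new: +{a,b,c}
  A→A B b: FOLLOW(B) ⊇ FIRST(b) = {b}; new: +{b}
  B→C: FOLLOW(C) ⊇ FOLLOW(B) ⊇ {b}; new: +{b}
  B→C B C: FOLLOW(C) ⊇ FIRST(B) = {a,b,c}; new: +{a,c}
  B→C B C: FOLLOW(B) ⊇ FIRST(C) = {a,b,c}; new: +{a,c}
  FOLLOW[S]={$}  FOLLOW[A]={a,b,c}  FOLLOW[B]={a,b,c}  FOLLOW[C]={a,b,c}
pass 2: done
  FOLLOW[S]={$}  FOLLOW[A]={a,b,c}  FOLLOW[B]={a,b,c}  FOLLOW[C]={a,b,c}

FOLLOW(B) = ["a", "b", "c"]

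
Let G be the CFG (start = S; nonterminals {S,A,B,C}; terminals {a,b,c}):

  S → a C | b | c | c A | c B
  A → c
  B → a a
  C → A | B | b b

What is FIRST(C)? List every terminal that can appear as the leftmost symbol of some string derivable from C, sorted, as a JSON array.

FIRST sets, iterate to fixpoint:
pass 1:
  A via A→c: +{c}
  B via B→a a: +{a}
  C via C→A: +{c}
  C via C→B: +{a}
  C via C→b b: +{b}
  S via S→a C: +{a}
  S via S→b: +{b}
  S via S→c: +{c}
  FIRST[S]={a,b,c}  FIRST[A]={c}  FIRST[B]={a}  FIRST[C]={a,b,c}
pass 2: (stable)
  FIRST[S]={a,b,c}  FIRST[A]={c}  FIRST[B]={a}  FIRST[C]={a,b,c}

FIRST(C) = ["a", "b", "c"]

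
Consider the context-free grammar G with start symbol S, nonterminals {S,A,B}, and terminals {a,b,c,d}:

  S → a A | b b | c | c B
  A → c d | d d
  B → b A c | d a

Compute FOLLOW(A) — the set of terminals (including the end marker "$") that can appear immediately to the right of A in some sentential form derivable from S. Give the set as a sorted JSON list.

FIRST sets, iterate to fixpoint:
pass 1:
  A via A→c d: +{c}
  A via A→d d: +{d}
  B via B→b A c: +{b}
  B via B→d a: +{d}
  S via S→a A: +{a}
  S via S→b b: +{b}
  S via S→c: +{c}
  FIRST(S)={a,b,c}  FIRST(A)={c,d}  FIRST(B)={b,d}
pass 2: (stable)
  FIRST(S)={a,b,c}  FIRST(A)={c,d}  FIRST(B)={b,d}

FOLLOW sets:
initialize: $ ∈ FOLLOW(S)
pass 1:
  B→b A c: FOLLOW(A) ⊇ FIRST(c) = {c}; new: +{c}
  S→a A: FOLLOW(A) ⊇ FOLLOW(S) ⊇ {$}; new: +{$}
  S→c B: FOLLOW(B) ⊇ FOLLOW(S) ⊇ {$}; new: +{$}
  S: {$}  A: {$,c}  B: {$}
pass 2: (no change)
  S: {$}  A: {$,c}  B: {$}

FOLLOW(A) = ["$", "c"]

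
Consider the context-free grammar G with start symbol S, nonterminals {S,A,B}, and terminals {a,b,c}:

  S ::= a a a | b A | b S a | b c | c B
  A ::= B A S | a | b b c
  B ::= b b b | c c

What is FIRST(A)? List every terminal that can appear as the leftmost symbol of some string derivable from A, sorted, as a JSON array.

Compute FIRST by fixpoint:
round 1:
  A via A→a: +{a}
  A via A→b b c: +{b}
  B via B→b b b: +{b}
  B via B→c c: +{c}
  S via S→a a a: +{a}
  S via S→b A: +{b}
  S via S→c B: +{c}
  S: {a,b,c}  A: {a,b}  B: {b,c}
round 2:
  A via A→B A S: +{c}
  S: {a,b,c}  A: {a,b,c}  B: {b,c}
round 3: done
  S: {a,b,c}  A: {a,b,c}  B: {b,c}

FIRST(A) = ["a", "b", "c"]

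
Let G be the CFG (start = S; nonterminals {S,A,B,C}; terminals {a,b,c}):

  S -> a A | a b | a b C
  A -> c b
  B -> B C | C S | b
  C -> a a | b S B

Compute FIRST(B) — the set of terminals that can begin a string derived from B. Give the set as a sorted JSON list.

FIRST iteration:
iter 1:
  A via A→c b: +{c}
  B via B→b: +{b}
  C via C→a a: +{a}
  C via C→b S B: +{b}
  S via S→a A: +{a}
  S: {a}  A: {c}  B: {b}  C: {a,b}
iter 2:
  B via B→C S: +{a}
  S: {a}  A: {c}  B: {a,b}  C: {a,b}
iter 3: — fixpoint
  S: {a}  A: {c}  B: {a,b}  C: {a,b}

FIRST(B) = ["a", "b"]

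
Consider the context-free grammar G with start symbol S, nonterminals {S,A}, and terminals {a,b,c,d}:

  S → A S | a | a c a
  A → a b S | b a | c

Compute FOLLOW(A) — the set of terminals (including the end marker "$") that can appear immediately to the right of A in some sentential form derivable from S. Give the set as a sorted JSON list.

Compute FIRST by fixpoint:
round 1:
  A via A→a b S: +{a}
  A via A→b a: +{b}
  A via A→c: +{c}
  S via S→A S: +{a,b,c}
  FIRST(S)={a,b,c}  FIRST(A)={a,b,c}
round 2: — fixpoint
  FIRST(S)={a,b,c}  FIRST(A)={a,b,c}

FOLLOW iteration:
initialize: $ ∈ FOLLOW(S)
pass 1:
  S→A S: FOLLOW(A) ⊇ FIRST(S) = {a,b,c}; new: +{a,b,c}
  S: {$}  A: {a,b,c}
pass 2:
  A→a b S: FOLLOW(S) ⊇ FOLLOW(A) ⊇ {a,b,c}; new: +{a,b,c}
  S: {$,a,b,c}  A: {a,b,c}
pass 3: (stable)
  S: {$,a,b,c}  A: {a,b,c}

FOLLOW(A) = ["a", "b", "c"]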